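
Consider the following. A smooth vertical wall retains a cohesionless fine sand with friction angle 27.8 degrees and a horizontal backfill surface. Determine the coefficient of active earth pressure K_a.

K_a = (1 − sin φ)/(1 + sin φ) = (1 − sin 27.8°)/(1 + sin 27.8°) = 0.3639.

0.364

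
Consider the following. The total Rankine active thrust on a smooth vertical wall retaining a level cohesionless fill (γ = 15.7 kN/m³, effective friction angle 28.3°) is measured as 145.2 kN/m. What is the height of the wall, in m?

7.20 m

K_a = 0.3568. P_a = ½ K_a γ H² ⇒ H = √(2P_a/(K_a γ)).
H = √(2×145.2/(0.3568×15.7)) = 7.200 m.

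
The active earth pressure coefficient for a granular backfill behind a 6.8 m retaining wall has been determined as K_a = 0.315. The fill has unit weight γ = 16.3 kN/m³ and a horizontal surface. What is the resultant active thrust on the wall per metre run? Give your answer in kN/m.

P = ½ K_a γ H² = 0.5 × 0.315 × 16.3 × 6.8² = 118.7 kN/m.

119 kN/m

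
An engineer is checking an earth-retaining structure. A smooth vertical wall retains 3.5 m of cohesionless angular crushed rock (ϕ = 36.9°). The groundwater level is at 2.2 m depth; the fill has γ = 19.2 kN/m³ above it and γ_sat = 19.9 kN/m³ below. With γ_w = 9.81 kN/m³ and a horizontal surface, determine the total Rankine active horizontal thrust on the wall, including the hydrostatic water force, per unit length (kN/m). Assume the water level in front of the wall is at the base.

K_a = tan²(45° − φ/2) = 0.2497.
γ' = 19.9 − 9.81 = 10.09 kN/m³. Depth below WT = 1.3 m.
σ'_h at WT = K_a γ d_w = 10.55 kPa; at base = 10.55 + K_a γ' × 1.3 = 13.82 kPa.
P₁ (0–2.2 m) = ½×10.55×2.2 = 11.60. P₂ (2.2–3.5 m) = ½(10.55+13.82)×1.3 = 15.84.
P_w = ½ γ_w h₂² = 0.5×9.81×1.3² = 8.289. Total = 11.60+15.84+8.289 = 35.73 kN/m.

35.7 kN/m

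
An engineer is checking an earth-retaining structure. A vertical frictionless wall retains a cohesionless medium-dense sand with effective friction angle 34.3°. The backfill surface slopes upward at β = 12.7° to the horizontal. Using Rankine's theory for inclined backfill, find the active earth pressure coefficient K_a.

K_a = cos β · (cos β − √(cos²β − cos²φ)) / (cos β + √(cos²β − cos²φ)).
cos β = 0.9755, cos φ = 0.8261, √(cos²β − cos²φ) = 0.5189.
K_a = 0.9755 × (0.9755 − 0.5189)/(0.9755 + 0.5189) = 0.2981.

0.298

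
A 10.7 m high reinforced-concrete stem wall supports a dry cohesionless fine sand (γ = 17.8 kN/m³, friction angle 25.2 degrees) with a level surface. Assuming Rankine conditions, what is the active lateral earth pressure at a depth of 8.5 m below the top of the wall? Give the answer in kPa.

K_a = (1 − sin φ)/(1 + sin φ) = 0.4027.
σ_h = K_a γ z = 0.4027 × 17.8 × 8.5 = 60.93 kPa.

60.9 kPa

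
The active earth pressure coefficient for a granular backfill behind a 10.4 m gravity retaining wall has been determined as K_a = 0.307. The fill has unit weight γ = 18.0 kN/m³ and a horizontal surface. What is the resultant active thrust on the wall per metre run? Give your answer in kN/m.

P = ½ K_a γ H² = 0.5 × 0.307 × 18.0 × 10.4² = 298.8 kN/m.

299 kN/m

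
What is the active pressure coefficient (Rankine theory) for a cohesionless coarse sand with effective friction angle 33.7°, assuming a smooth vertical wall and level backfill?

K_a = (1 − sin φ)/(1 + sin φ) = (1 − sin 33.7°)/(1 + sin 33.7°) = 0.2863.

0.286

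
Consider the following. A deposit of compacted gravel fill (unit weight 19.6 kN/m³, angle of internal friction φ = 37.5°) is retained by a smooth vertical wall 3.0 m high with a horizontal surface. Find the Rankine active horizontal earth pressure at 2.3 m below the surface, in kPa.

K_a = (1 − sin φ)/(1 + sin φ) = 0.2432.
σ_h = K_a γ z = 0.2432 × 19.6 × 2.3 = 10.96 kPa.

11.0 kPa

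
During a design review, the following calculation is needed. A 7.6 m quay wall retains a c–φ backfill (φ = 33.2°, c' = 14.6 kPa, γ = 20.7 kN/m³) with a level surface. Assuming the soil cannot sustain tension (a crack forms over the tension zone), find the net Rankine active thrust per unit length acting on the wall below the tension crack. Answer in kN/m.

K_a = 0.2924; √K_a = 0.5407.
Tension-crack depth z_c = 2c/(γ√K_a) = 2×14.6/(20.7×0.5407) = 2.609 m.
σ_a at base = K_a γ H − 2c√K_a = 0.2924×20.7×7.6 − 2×14.6×0.5407 = 30.20 kPa.
P_a = ½ × 30.20 × (H − z_c) = 0.5×30.20×4.991 = 75.38 kN/m.

75.4 kN/m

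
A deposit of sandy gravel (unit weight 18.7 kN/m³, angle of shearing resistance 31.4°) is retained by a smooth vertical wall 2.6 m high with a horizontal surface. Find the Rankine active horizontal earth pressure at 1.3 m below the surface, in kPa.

K_a = (1 − sin φ)/(1 + sin φ) = 0.3149.
σ_h = K_a γ z = 0.3149 × 18.7 × 1.3 = 7.656 kPa.

7.66 kPa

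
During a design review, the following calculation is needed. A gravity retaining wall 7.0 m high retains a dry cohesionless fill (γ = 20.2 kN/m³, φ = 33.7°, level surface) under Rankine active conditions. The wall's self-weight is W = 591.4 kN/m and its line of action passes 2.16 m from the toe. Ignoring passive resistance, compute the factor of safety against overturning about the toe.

K_a = tan²(45° − 33.7°/2) = 0.2863.
P_a = ½K_aγH² = 0.5×0.2863×20.2×7.0² = 141.7 kN/m, acting at H/3 = 2.333 m above the base.
Overturning moment M_o = P_a × H/3 = 141.7 × 2.333 = 330.6.
Resisting moment M_r = W × 2.16 = 591.4 × 2.16 = 1277.
FS_overturning = M_r/M_o = 1277/330.6 = 3.864.

3.86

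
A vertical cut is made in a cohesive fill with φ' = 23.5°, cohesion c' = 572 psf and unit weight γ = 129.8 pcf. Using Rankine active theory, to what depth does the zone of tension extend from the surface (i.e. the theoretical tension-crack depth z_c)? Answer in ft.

K_a = tan²(45° − 23.5°/2) = 0.4298; √K_a = 0.6556.
The active pressure is zero where K_a γ z = 2c√K_a, so z_c = 2c/(γ√K_a) = 2×572/(129.8×0.6556) = 13.44 ft.

13.4 ft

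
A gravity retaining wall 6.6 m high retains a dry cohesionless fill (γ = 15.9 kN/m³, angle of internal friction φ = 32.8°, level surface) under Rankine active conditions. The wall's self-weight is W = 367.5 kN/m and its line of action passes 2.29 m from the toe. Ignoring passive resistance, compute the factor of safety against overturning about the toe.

K_a = tan²(45° − 32.8°/2) = 0.2973.
P_a = ½K_aγH² = 0.5×0.2973×15.9×6.6² = 102.9 kN/m, acting at H/3 = 2.200 m above the base.
Overturning moment M_o = P_a × H/3 = 102.9 × 2.200 = 226.5.
Resisting moment M_r = W × 2.29 = 367.5 × 2.29 = 841.6.
FS_overturning = M_r/M_o = 841.6/226.5 = 3.716.

3.72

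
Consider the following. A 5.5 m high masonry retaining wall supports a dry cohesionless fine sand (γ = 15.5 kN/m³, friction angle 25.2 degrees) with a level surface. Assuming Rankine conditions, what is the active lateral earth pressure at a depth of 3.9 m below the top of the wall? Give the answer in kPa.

K_a = (1 − sin φ)/(1 + sin φ) = 0.4027.
σ_h = K_a γ z = 0.4027 × 15.5 × 3.9 = 24.35 kPa.

24.3 kPa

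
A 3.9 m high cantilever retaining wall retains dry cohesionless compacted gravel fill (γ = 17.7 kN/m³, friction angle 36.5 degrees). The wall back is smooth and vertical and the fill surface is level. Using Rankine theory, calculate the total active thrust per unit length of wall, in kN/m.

K_a = tan²(45° − φ/2) = 0.2541.
P_a = ½ K_a γ H² = 0.5 × 0.2541 × 17.7 × 3.9² = 34.20 kN/m.

34.2 kN/m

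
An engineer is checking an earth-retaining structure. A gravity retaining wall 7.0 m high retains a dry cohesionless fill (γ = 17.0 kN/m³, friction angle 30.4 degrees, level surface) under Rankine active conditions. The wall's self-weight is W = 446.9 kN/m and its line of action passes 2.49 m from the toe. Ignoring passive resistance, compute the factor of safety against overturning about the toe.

K_a = tan²(45° − 30.4°/2) = 0.3280.
P_a = ½K_aγH² = 0.5×0.3280×17.0×7.0² = 136.6 kN/m, acting at H/3 = 2.333 m above the base.
Overturning moment M_o = P_a × H/3 = 136.6 × 2.333 = 318.8.
Resisting moment M_r = W × 2.49 = 446.9 × 2.49 = 1113.
FS_overturning = M_r/M_o = 1113/318.8 = 3.491.

3.49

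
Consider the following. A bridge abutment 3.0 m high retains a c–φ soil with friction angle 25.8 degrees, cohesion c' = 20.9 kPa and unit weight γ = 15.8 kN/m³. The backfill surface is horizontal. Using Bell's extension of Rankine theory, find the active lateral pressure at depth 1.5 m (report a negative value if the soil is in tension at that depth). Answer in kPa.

-16.9 kPa

K_a = (1 − sin φ)/(1 + sin φ) = 0.3935.
σ_a = K_a γ z − 2c√K_a = 0.3935×15.8×1.5 − 2×20.9×0.6273 = -16.90 kPa.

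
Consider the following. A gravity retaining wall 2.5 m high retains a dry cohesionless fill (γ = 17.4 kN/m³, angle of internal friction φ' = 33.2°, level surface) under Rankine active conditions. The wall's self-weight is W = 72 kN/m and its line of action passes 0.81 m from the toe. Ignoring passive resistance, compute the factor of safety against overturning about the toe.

4.40

K_a = tan²(45° − 33.2°/2) = 0.2924.
P_a = ½K_aγH² = 0.5×0.2924×17.4×2.5² = 15.90 kN/m, acting at H/3 = 0.8333 m above the base.
Overturning moment M_o = P_a × H/3 = 15.90 × 0.8333 = 13.25.
Resisting moment M_r = W × 0.81 = 72 × 0.81 = 58.32.
FS_overturning = M_r/M_o = 58.32/13.25 = 4.402.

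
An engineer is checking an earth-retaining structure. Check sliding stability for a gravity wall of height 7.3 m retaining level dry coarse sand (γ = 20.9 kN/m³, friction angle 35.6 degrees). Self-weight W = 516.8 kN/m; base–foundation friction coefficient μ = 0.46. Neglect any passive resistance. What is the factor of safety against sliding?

1.62

K_a = tan²(45° − 35.6°/2) = 0.2641.
P_a = ½K_aγH² = 0.5×0.2641×20.9×7.3² = 147.1 kN/m, acting at H/3 = 2.433 m above the base.
FS_sliding = μW / P_a = 0.46×516.8 / 147.1 = 1.616.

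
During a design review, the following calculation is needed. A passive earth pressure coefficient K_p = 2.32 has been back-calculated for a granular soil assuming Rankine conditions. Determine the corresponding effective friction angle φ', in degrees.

23.4°

K_p = (1+sin φ)/(1−sin φ) ⇒ sin φ = (K_p − 1)/(K_p + 1) = 0.3976.
φ = arcsin(0.3976) = 23.43°.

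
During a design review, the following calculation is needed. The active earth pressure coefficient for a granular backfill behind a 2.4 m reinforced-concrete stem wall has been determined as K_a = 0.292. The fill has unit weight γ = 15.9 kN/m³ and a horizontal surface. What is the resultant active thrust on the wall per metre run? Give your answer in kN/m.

13.4 kN/m

P = ½ K_a γ H² = 0.5 × 0.292 × 15.9 × 2.4² = 13.37 kN/m.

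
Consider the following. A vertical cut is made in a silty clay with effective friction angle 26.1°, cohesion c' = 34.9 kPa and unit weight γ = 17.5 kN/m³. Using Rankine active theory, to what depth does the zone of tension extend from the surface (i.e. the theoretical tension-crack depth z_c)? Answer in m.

6.40 m

K_a = tan²(45° − 26.1°/2) = 0.3889; √K_a = 0.6237.
The active pressure is zero where K_a γ z = 2c√K_a, so z_c = 2c/(γ√K_a) = 2×34.9/(17.5×0.6237) = 6.395 m.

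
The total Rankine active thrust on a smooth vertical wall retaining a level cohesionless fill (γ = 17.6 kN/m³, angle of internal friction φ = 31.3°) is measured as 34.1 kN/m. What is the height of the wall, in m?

3.50 m

K_a = 0.3162. P_a = ½ K_a γ H² ⇒ H = √(2P_a/(K_a γ)).
H = √(2×34.1/(0.3162×17.6)) = 3.501 m.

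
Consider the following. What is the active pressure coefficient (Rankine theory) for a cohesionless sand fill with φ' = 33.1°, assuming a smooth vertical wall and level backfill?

0.294

K_a = (1 − sin φ)/(1 + sin φ) = (1 − sin 33.1°)/(1 + sin 33.1°) = 0.2936.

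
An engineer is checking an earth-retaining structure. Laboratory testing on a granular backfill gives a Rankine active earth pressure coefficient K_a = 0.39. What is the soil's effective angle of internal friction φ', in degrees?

K_a = tan²(45° − φ/2) ⇒ 45° − φ/2 = arctan(√0.39) = 31.98°.
φ = 2(45° − 31.98°) = 26.03°.

26.0°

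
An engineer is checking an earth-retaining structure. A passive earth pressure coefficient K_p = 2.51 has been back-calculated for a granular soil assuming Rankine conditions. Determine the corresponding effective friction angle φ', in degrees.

K_p = (1+sin φ)/(1−sin φ) ⇒ sin φ = (K_p − 1)/(K_p + 1) = 0.4302.
φ = arcsin(0.4302) = 25.48°.

25.5°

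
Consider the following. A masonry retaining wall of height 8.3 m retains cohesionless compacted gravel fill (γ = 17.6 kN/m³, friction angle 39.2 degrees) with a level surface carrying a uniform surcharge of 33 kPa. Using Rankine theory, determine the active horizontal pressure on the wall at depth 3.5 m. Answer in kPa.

21.3 kPa

K_a = (1 − sin φ)/(1 + sin φ) = 0.2255.
σ_v = γz + q = 17.6 × 3.5 + 33 = 94.60 kPa.
σ_h = K_a σ_v = 0.2255 × 94.60 = 21.33 kPa.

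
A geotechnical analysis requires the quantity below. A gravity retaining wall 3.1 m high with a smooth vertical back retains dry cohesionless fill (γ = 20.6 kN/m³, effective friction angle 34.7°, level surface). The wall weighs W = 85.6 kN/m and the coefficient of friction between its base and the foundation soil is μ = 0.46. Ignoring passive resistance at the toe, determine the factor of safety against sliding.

K_a = tan²(45° − 34.7°/2) = 0.2745.
P_a = ½K_aγH² = 0.5×0.2745×20.6×3.1² = 27.17 kN/m, acting at H/3 = 1.033 m above the base.
FS_sliding = μW / P_a = 0.46×85.6 / 27.17 = 1.449.

1.45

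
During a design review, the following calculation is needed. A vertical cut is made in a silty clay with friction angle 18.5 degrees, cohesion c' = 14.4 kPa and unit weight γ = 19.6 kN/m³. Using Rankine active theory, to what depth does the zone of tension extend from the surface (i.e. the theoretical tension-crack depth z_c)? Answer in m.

2.04 m

K_a = tan²(45° − 18.5°/2) = 0.5183; √K_a = 0.7199.
The active pressure is zero where K_a γ z = 2c√K_a, so z_c = 2c/(γ√K_a) = 2×14.4/(19.6×0.7199) = 2.041 m.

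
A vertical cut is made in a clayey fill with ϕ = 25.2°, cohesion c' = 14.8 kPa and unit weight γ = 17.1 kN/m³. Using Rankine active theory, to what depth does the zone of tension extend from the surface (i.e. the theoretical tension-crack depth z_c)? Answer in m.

K_a = tan²(45° − 25.2°/2) = 0.4027; √K_a = 0.6346.
The active pressure is zero where K_a γ z = 2c√K_a, so z_c = 2c/(γ√K_a) = 2×14.8/(17.1×0.6346) = 2.728 m.

2.73 m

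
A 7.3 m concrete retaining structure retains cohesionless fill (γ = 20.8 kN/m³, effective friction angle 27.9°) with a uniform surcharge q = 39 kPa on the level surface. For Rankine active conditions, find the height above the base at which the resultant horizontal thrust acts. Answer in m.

2.85 m

K_a = 0.3625.
Triangular part P₁ = ½K_aγH² = 200.9 at H/3 = 2.433 m; rectangular part P₂ = K_a q H = 103.2 at H/2 = 3.650 m.
ȳ = (P₁·2.433 + P₂·3.650)/(P₁+P₂) = 2.846 m.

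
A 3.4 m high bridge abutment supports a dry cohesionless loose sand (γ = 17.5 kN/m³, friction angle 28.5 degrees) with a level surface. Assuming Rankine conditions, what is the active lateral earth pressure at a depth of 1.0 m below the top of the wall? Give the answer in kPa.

6.19 kPa

K_a = (1 − sin φ)/(1 + sin φ) = 0.3540.
σ_h = K_a γ z = 0.3540 × 17.5 × 1.0 = 6.194 kPa.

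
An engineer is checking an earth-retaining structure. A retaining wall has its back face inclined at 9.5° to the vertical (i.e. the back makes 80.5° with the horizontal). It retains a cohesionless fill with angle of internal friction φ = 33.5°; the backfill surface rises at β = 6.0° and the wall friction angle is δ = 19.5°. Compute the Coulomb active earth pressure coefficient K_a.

0.360

K_a = sin²(α+φ) / [sin²α · sin(α−δ) · (1 + √{sin(φ+δ)sin(φ−β) / (sin(α−δ)sin(α+β))})²].
With α = 80.5°, φ = 33.5°, δ = 19.5°, β = 6.0°: K_a = 0.3603.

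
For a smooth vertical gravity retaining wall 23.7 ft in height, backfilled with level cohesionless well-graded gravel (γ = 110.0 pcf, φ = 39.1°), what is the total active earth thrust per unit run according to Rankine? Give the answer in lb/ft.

7000 lb/ft

K_a = tan²(45° − φ/2) = 0.2265.
P_a = ½ K_a γ H² = 0.5 × 0.2265 × 110.0 × 23.7² = 6997 lb/ft.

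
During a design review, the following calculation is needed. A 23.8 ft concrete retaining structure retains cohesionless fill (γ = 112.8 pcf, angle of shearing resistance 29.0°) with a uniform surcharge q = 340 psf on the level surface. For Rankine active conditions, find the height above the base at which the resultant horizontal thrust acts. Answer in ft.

K_a = 0.3470.
Triangular part P₁ = ½K_aγH² = 11080 at H/3 = 7.933 ft; rectangular part P₂ = K_a q H = 2808 at H/2 = 11.90 ft.
ȳ = (P₁·7.933 + P₂·11.90)/(P₁+P₂) = 8.735 ft.

8.74 ft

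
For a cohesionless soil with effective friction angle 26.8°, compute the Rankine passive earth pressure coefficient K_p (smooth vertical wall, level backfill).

2.64

K_p = (1 + sin φ)/(1 − sin φ) = tan²(45° + 26.8°/2) = 2.642.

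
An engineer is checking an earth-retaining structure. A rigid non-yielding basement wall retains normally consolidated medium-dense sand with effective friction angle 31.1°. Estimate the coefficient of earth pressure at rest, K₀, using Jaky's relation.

0.483

K₀ = 1 − sin φ' = 1 − sin 31.1° = 0.4835.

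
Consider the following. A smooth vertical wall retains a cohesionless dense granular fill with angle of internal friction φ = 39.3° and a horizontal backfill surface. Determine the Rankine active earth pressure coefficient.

0.224

K_a = tan²(45° − φ/2) = tan²(25.35°) = 0.2245.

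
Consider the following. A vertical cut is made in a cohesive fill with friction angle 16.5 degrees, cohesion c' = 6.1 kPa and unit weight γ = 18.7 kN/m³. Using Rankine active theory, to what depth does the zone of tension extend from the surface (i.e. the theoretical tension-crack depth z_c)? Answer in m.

0.874 m

K_a = tan²(45° − 16.5°/2) = 0.5576; √K_a = 0.7467.
The active pressure is zero where K_a γ z = 2c√K_a, so z_c = 2c/(γ√K_a) = 2×6.1/(18.7×0.7467) = 0.8737 m.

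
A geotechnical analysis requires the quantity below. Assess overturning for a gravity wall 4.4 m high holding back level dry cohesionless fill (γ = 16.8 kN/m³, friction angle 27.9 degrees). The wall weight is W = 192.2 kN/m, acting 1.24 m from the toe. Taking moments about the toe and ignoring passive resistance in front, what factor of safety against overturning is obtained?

2.76

K_a = tan²(45° − 27.9°/2) = 0.3625.
P_a = ½K_aγH² = 0.5×0.3625×16.8×4.4² = 58.95 kN/m, acting at H/3 = 1.467 m above the base.
Overturning moment M_o = P_a × H/3 = 58.95 × 1.467 = 86.45.
Resisting moment M_r = W × 1.24 = 192.2 × 1.24 = 238.3.
FS_overturning = M_r/M_o = 238.3/86.45 = 2.757.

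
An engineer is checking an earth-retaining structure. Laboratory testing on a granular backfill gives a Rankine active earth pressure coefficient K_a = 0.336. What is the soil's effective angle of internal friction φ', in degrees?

K_a = tan²(45° − φ/2) ⇒ 45° − φ/2 = arctan(√0.336) = 30.10°.
φ = 2(45° − 30.10°) = 29.80°.

29.8°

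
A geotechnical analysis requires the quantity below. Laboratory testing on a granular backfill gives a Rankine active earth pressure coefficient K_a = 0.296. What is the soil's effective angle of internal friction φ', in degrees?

K_a = tan²(45° − φ/2) ⇒ 45° − φ/2 = arctan(√0.296) = 28.55°.
φ = 2(45° − 28.55°) = 32.90°.

32.9°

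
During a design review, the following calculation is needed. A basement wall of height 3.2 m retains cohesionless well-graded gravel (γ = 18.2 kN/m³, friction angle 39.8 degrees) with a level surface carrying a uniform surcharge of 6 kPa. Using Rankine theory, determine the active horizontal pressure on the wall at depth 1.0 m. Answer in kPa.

5.31 kPa

K_a = (1 − sin φ)/(1 + sin φ) = 0.2194.
σ_v = γz + q = 18.2 × 1.0 + 6 = 24.20 kPa.
σ_h = K_a σ_v = 0.2194 × 24.20 = 5.310 kPa.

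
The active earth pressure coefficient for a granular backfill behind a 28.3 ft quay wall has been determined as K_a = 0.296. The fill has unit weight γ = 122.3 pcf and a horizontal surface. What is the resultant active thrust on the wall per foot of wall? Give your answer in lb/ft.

14500 lb/ft

P = ½ K_a γ H² = 0.5 × 0.296 × 122.3 × 28.3² = 14500 lb/ft.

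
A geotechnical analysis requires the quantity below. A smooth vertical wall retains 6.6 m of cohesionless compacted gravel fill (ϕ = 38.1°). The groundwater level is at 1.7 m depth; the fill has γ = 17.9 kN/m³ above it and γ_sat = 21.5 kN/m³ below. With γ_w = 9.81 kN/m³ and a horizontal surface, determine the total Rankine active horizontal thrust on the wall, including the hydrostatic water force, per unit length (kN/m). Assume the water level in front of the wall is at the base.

192 kN/m

K_a = tan²(45° − φ/2) = 0.2368.
γ' = 21.5 − 9.81 = 11.69 kN/m³. Depth below WT = 4.9 m.
σ'_h at WT = K_a γ d_w = 7.207 kPa; at base = 7.207 + K_a γ' × 4.9 = 20.77 kPa.
P₁ (0–1.7 m) = ½×7.207×1.7 = 6.126. P₂ (1.7–6.6 m) = ½(7.207+20.77)×4.9 = 68.55.
P_w = ½ γ_w h₂² = 0.5×9.81×4.9² = 117.8. Total = 6.126+68.55+117.8 = 192.4 kN/m.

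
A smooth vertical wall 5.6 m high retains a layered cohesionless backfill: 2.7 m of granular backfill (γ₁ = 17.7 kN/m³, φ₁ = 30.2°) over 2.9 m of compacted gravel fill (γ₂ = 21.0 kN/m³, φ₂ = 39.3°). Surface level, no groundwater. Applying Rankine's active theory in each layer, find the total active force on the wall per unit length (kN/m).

72.3 kN/m

K_a1 = tan²(45°−30.2°/2) = 0.3307; K_a2 = tan²(45°−39.3°/2) = 0.2245.
Layer 1: σ at base = K_a1 γ₁ h₁ = 15.80 kPa; P₁ = ½×15.80×2.7 = 21.33.
Layer 2: σ_v at top = γ₁h₁ = 47.79; σ_h top = K_a2×47.79 = 10.73; σ_h base = K_a2×(47.79+21.0×2.9) = 24.40.
P₂ = ½(10.73+24.40)×2.9 = 50.93. Total P_a = 21.33+50.93 = 72.26 kN/m.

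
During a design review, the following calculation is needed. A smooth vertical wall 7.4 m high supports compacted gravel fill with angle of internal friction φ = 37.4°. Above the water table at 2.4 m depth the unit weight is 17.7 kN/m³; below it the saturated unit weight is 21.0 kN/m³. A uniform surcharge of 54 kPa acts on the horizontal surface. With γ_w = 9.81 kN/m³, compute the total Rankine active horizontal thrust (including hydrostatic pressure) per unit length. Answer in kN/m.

K_a = tan²(45° − φ/2) = 0.2443.
γ' = 21.0 − 9.81 = 11.19 kN/m³. h₂ = H − d_w = 5.0 m.
σ'_h: at surface K_a·q = 13.19; at WT K_a(q+γd_w) = 23.57; at base K_a(q+γd_w+γ'h₂) = 37.23 kPa.
P₁ = ½(13.19+23.57)×2.4 = 44.11; P₂ = ½(23.57+37.23)×5.0 = 152.0; P_w = ½γ_w h₂² = 122.6.
Total = 44.11+152.0+122.6 = 318.7 kN/m.

319 kN/m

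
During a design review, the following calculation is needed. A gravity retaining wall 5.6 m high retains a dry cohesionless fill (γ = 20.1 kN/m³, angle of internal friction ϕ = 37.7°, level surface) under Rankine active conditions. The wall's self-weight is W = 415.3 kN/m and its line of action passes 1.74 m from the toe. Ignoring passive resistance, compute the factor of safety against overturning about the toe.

5.10

K_a = tan²(45° − 37.7°/2) = 0.2411.
P_a = ½K_aγH² = 0.5×0.2411×20.1×5.6² = 75.97 kN/m, acting at H/3 = 1.867 m above the base.
Overturning moment M_o = P_a × H/3 = 75.97 × 1.867 = 141.8.
Resisting moment M_r = W × 1.74 = 415.3 × 1.74 = 722.6.
FS_overturning = M_r/M_o = 722.6/141.8 = 5.095.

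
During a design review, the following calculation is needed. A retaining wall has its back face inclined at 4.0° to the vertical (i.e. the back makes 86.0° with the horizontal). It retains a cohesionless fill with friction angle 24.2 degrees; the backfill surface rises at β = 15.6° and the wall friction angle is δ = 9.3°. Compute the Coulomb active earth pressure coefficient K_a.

0.543

K_a = sin²(α+φ) / [sin²α · sin(α−δ) · (1 + √{sin(φ+δ)sin(φ−β) / (sin(α−δ)sin(α+β))})²].
With α = 86.0°, φ = 24.2°, δ = 9.3°, β = 15.6°: K_a = 0.5429.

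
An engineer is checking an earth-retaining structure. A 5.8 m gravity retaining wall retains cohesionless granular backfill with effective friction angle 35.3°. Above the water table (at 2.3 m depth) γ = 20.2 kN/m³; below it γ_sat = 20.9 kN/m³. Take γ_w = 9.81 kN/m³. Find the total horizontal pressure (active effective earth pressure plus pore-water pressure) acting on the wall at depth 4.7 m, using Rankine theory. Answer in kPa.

43.1 kPa

K_a = (1 − sin φ)/(1 + sin φ) = 0.2675.
γ' = 20.9 − 9.81 = 11.09 kN/m³.
Effective vertical stress at 4.7 m: σ'_v = 20.2×2.3 + 11.09×2.40 = 73.08 kPa.
σ'_h = K_a σ'_v = 0.2675 × 73.08 = 19.55 kPa; u = γ_w × 2.40 = 23.54 kPa.
Total σ_h = 19.55 + 23.54 = 43.09 kPa.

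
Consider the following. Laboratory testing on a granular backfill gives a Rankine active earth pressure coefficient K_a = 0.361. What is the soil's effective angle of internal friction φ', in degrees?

28.0°

K_a = tan²(45° − φ/2) ⇒ 45° − φ/2 = arctan(√0.361) = 31.00°.
φ = 2(45° − 31.00°) = 28.00°.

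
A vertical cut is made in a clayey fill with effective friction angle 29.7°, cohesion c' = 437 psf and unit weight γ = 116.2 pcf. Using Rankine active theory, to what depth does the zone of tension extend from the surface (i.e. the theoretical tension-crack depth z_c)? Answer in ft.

12.9 ft

K_a = tan²(45° − 29.7°/2) = 0.3374; √K_a = 0.5808.
The active pressure is zero where K_a γ z = 2c√K_a, so z_c = 2c/(γ√K_a) = 2×437/(116.2×0.5808) = 12.95 ft.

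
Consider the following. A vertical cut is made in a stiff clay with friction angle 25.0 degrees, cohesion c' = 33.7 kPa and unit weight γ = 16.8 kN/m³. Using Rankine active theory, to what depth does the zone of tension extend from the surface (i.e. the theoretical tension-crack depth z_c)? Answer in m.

K_a = tan²(45° − 25.0°/2) = 0.4059; √K_a = 0.6371.
The active pressure is zero where K_a γ z = 2c√K_a, so z_c = 2c/(γ√K_a) = 2×33.7/(16.8×0.6371) = 6.297 m.

6.30 m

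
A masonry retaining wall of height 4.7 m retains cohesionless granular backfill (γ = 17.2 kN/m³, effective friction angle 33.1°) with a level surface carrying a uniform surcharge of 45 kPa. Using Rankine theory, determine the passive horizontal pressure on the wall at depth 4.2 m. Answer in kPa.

399 kPa

K_p = (1 + sin φ)/(1 − sin φ) = 3.406.
σ_v = γz + q = 17.2 × 4.2 + 45 = 117.2 kPa.
σ_h = K_p σ_v = 3.406 × 117.2 = 399.4 kPa.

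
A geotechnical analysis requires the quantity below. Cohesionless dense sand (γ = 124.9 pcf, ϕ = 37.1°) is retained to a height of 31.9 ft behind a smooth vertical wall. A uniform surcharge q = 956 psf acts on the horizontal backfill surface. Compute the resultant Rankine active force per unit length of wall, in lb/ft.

23300 lb/ft

K_a = tan²(45° − φ/2) = 0.2475.
Soil triangle: ½ K_a γ H² = 0.5×0.2475×124.9×31.9² = 15730 lb/ft.
Surcharge rectangle: K_a q H = 0.2475×956×31.9 = 7548 lb/ft.
Total = 15730 + 7548 = 23280 lb/ft.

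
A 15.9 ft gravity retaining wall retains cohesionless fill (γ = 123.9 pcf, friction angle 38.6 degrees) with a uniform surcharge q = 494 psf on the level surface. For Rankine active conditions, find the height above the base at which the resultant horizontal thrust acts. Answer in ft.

K_a = 0.2316.
Triangular part P₁ = ½K_aγH² = 3628 at H/3 = 5.300 ft; rectangular part P₂ = K_a q H = 1819 at H/2 = 7.950 ft.
ȳ = (P₁·5.300 + P₂·7.950)/(P₁+P₂) = 6.185 ft.

6.19 ft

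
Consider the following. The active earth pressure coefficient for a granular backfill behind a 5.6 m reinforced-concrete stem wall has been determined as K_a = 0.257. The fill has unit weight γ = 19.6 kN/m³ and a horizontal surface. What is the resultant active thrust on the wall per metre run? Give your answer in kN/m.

P = ½ K_a γ H² = 0.5 × 0.257 × 19.6 × 5.6² = 78.98 kN/m.

79.0 kN/m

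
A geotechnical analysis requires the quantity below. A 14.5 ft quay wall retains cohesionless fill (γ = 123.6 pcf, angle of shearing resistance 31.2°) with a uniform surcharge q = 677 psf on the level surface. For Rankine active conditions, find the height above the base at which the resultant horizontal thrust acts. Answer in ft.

K_a = 0.3175.
Triangular part P₁ = ½K_aγH² = 4125 at H/3 = 4.833 ft; rectangular part P₂ = K_a q H = 3117 at H/2 = 7.250 ft.
ȳ = (P₁·4.833 + P₂·7.250)/(P₁+P₂) = 5.873 ft.

5.87 ft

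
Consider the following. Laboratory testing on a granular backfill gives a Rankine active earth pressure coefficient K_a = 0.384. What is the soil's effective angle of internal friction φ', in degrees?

K_a = tan²(45° − φ/2) ⇒ 45° − φ/2 = arctan(√0.384) = 31.79°.
φ = 2(45° − 31.79°) = 26.43°.

26.4°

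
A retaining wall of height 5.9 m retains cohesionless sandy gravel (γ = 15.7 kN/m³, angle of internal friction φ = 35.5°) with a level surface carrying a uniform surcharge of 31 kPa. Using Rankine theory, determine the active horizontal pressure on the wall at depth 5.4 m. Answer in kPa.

30.7 kPa

K_a = (1 − sin φ)/(1 + sin φ) = 0.2653.
σ_v = γz + q = 15.7 × 5.4 + 31 = 115.8 kPa.
σ_h = K_a σ_v = 0.2653 × 115.8 = 30.71 kPa.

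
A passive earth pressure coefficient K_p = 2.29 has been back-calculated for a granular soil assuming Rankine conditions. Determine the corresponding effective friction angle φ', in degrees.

K_p = (1+sin φ)/(1−sin φ) ⇒ sin φ = (K_p − 1)/(K_p + 1) = 0.3921.
φ = arcsin(0.3921) = 23.09°.

23.1°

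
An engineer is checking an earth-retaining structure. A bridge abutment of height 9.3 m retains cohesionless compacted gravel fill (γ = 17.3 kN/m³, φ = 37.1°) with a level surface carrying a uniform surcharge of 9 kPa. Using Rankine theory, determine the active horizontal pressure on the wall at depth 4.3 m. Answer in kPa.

K_a = (1 − sin φ)/(1 + sin φ) = 0.2475.
σ_v = γz + q = 17.3 × 4.3 + 9 = 83.39 kPa.
σ_h = K_a σ_v = 0.2475 × 83.39 = 20.64 kPa.

20.6 kPa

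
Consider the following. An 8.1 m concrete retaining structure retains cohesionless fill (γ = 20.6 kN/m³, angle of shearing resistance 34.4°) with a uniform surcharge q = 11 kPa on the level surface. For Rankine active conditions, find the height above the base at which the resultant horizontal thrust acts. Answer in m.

K_a = 0.2780.
Triangular part P₁ = ½K_aγH² = 187.9 at H/3 = 2.700 m; rectangular part P₂ = K_a q H = 24.77 at H/2 = 4.050 m.
ȳ = (P₁·2.700 + P₂·4.050)/(P₁+P₂) = 2.857 m.

2.86 m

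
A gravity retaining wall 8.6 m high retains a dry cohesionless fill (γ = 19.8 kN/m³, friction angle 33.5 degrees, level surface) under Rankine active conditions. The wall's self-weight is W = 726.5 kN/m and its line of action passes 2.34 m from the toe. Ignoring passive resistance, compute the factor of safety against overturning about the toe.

K_a = tan²(45° − 33.5°/2) = 0.2887.
P_a = ½K_aγH² = 0.5×0.2887×19.8×8.6² = 211.4 kN/m, acting at H/3 = 2.867 m above the base.
Overturning moment M_o = P_a × H/3 = 211.4 × 2.867 = 606.0.
Resisting moment M_r = W × 2.34 = 726.5 × 2.34 = 1700.
FS_overturning = M_r/M_o = 1700/606.0 = 2.805.

2.81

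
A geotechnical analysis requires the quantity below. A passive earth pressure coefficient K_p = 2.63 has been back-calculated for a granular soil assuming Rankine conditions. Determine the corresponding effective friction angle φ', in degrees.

26.7°

K_p = (1+sin φ)/(1−sin φ) ⇒ sin φ = (K_p − 1)/(K_p + 1) = 0.4490.
φ = arcsin(0.4490) = 26.68°.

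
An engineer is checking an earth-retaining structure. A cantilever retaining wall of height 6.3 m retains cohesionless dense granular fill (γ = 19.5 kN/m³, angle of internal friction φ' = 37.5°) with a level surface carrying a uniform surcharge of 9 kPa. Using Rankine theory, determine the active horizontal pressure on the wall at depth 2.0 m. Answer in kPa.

K_a = (1 − sin φ)/(1 + sin φ) = 0.2432.
σ_v = γz + q = 19.5 × 2.0 + 9 = 48.00 kPa.
σ_h = K_a σ_v = 0.2432 × 48.00 = 11.67 kPa.

11.7 kPa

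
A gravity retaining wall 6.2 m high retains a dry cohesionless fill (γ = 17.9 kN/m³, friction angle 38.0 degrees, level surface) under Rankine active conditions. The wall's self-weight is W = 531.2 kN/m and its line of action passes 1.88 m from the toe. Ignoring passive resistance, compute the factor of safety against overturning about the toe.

5.90

K_a = tan²(45° − 38.0°/2) = 0.2379.
P_a = ½K_aγH² = 0.5×0.2379×17.9×6.2² = 81.84 kN/m, acting at H/3 = 2.067 m above the base.
Overturning moment M_o = P_a × H/3 = 81.84 × 2.067 = 169.1.
Resisting moment M_r = W × 1.88 = 531.2 × 1.88 = 998.7.
FS_overturning = M_r/M_o = 998.7/169.1 = 5.904.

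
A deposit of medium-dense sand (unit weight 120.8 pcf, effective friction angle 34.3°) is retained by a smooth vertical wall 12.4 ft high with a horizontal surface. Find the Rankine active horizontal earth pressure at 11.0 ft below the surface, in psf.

K_a = (1 − sin φ)/(1 + sin φ) = 0.2792.
σ_h = K_a γ z = 0.2792 × 120.8 × 11.0 = 370.9 psf.

371 psf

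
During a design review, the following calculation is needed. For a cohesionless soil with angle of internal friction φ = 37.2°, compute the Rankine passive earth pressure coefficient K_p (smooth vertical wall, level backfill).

4.06

K_p = (1 + sin φ)/(1 − sin φ) = tan²(45° + 37.2°/2) = 4.058.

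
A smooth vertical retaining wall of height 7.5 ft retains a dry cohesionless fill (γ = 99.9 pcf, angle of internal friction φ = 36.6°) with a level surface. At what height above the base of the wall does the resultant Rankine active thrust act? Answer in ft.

2.50 ft

K_a = 0.2530.
The pressure distribution is triangular, so the resultant acts at H/3 above the base = 7.5/3 = 2.500 ft.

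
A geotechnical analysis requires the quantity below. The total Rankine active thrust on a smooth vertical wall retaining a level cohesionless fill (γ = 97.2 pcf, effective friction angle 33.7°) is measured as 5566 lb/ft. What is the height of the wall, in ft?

K_a = 0.2863. P_a = ½ K_a γ H² ⇒ H = √(2P_a/(K_a γ)).
H = √(2×5566/(0.2863×97.2)) = 20.00 ft.

20.0 ft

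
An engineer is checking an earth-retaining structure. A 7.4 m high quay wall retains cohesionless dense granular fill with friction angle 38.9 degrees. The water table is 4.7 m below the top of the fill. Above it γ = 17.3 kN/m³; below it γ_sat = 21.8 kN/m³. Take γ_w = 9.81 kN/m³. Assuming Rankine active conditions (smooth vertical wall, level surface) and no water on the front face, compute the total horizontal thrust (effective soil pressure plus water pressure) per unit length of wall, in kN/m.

140 kN/m

K_a = tan²(45° − φ/2) = 0.2285.
γ' = 21.8 − 9.81 = 11.99 kN/m³. Depth below WT = 2.7 m.
σ'_h at WT = K_a γ d_w = 18.58 kPa; at base = 18.58 + K_a γ' × 2.7 = 25.98 kPa.
P₁ (0–4.7 m) = ½×18.58×4.7 = 43.67. P₂ (4.7–7.4 m) = ½(18.58+25.98)×2.7 = 60.16.
P_w = ½ γ_w h₂² = 0.5×9.81×2.7² = 35.76. Total = 43.67+60.16+35.76 = 139.6 kN/m.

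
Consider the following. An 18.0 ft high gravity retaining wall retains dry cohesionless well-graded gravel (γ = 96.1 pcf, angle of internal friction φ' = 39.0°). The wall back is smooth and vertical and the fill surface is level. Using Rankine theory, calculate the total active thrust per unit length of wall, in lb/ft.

3540 lb/ft

K_a = tan²(45° − φ/2) = 0.2275.
P_a = ½ K_a γ H² = 0.5 × 0.2275 × 96.1 × 18.0² = 3542 lb/ft.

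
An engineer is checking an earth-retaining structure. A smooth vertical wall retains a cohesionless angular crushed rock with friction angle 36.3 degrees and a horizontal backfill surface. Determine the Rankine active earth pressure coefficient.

K_a = tan²(45° − φ/2) = tan²(26.85°) = 0.2563.

0.256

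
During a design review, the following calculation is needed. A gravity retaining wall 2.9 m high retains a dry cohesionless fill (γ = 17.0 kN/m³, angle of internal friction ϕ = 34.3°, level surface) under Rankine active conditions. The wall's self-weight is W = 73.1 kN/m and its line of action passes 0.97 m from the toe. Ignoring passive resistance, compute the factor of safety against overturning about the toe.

3.68

K_a = tan²(45° − 34.3°/2) = 0.2792.
P_a = ½K_aγH² = 0.5×0.2792×17.0×2.9² = 19.96 kN/m, acting at H/3 = 0.9667 m above the base.
Overturning moment M_o = P_a × H/3 = 19.96 × 0.9667 = 19.29.
Resisting moment M_r = W × 0.97 = 73.1 × 0.97 = 70.91.
FS_overturning = M_r/M_o = 70.91/19.29 = 3.676.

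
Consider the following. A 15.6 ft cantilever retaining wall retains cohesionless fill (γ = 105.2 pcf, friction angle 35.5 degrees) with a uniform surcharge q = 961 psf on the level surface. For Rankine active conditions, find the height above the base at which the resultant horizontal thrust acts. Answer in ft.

K_a = 0.2653.
Triangular part P₁ = ½K_aγH² = 3396 at H/3 = 5.200 ft; rectangular part P₂ = K_a q H = 3977 at H/2 = 7.800 ft.
ȳ = (P₁·5.200 + P₂·7.800)/(P₁+P₂) = 6.602 ft.

6.60 ft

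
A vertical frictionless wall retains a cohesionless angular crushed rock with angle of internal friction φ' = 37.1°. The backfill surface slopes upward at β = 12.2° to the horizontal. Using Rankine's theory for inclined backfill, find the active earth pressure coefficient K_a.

K_a = cos β · (cos β − √(cos²β − cos²φ)) / (cos β + √(cos²β − cos²φ)).
cos β = 0.9774, cos φ = 0.7976, √(cos²β − cos²φ) = 0.5650.
K_a = 0.9774 × (0.9774 − 0.5650)/(0.9774 + 0.5650) = 0.2614.

0.261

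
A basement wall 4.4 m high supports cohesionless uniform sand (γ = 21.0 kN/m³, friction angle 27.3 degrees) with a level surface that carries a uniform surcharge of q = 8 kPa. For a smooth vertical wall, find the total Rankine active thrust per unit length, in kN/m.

K_a = tan²(45° − φ/2) = 0.3711.
Soil triangle: ½ K_a γ H² = 0.5×0.3711×21.0×4.4² = 75.44 kN/m.
Surcharge rectangle: K_a q H = 0.3711×8×4.4 = 13.06 kN/m.
Total = 75.44 + 13.06 = 88.51 kN/m.

88.5 kN/m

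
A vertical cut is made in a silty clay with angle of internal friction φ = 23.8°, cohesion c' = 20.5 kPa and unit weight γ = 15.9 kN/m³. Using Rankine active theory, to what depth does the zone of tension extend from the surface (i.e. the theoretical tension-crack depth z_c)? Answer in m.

K_a = tan²(45° − 23.8°/2) = 0.4250; √K_a = 0.6519.
The active pressure is zero where K_a γ z = 2c√K_a, so z_c = 2c/(γ√K_a) = 2×20.5/(15.9×0.6519) = 3.956 m.

3.96 m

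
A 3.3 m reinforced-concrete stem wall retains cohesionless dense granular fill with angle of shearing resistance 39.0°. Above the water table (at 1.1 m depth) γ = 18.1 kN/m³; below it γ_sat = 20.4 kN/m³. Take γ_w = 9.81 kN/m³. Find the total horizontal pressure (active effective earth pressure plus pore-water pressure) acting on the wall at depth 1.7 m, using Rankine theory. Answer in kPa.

11.9 kPa

K_a = (1 − sin φ)/(1 + sin φ) = 0.2275.
γ' = 20.4 − 9.81 = 10.59 kN/m³.
Effective vertical stress at 1.7 m: σ'_v = 18.1×1.1 + 10.59×0.600 = 26.26 kPa.
σ'_h = K_a σ'_v = 0.2275 × 26.26 = 5.975 kPa; u = γ_w × 0.600 = 5.886 kPa.
Total σ_h = 5.975 + 5.886 = 11.86 kPa.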